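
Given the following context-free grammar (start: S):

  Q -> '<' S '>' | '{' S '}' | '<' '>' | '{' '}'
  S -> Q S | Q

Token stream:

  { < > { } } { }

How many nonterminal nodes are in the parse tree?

[S [Q { [S [Q < >] [S [Q { }]]] }] [S [Q { }]]]

8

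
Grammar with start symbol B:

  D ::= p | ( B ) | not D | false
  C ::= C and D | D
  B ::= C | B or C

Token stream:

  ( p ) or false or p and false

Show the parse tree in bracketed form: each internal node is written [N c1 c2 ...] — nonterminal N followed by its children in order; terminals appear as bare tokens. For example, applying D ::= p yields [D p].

[B [B [B [C [D ( [B [C [D p]]] )]]] or [C [D false]]] or [C [C [D p]] and [D false]]]

B
B or C
B or C or C
C or C or C
D or C or C
( B ) or C or C
( C ) or C or C
( D ) or C or C
( p ) or C or C
( p ) or D or C
( p ) or false or C
( p ) or false or C and D
( p ) or false or D and D
( p ) or false or p and D
( p ) or false or p and false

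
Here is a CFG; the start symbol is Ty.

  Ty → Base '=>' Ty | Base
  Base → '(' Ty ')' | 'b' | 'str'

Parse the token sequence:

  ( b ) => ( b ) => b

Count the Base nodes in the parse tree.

[Ty [Base ( [Ty [Base b]] )] => [Ty [Base ( [Ty [Base b]] )] => [Ty [Base b]]]]

5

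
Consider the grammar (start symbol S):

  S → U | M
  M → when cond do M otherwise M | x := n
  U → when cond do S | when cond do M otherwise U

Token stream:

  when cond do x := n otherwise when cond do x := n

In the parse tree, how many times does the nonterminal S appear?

[S [U when cond do [M x := n] otherwise [U when cond do [S [M x := n]]]]]

2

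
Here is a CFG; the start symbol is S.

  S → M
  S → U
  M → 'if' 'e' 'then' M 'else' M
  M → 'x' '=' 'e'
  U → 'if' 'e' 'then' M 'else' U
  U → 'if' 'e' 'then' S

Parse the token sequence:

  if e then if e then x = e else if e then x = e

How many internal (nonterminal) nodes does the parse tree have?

8

[S [U if e then [S [U if e then [M x = e] else [U if e then [S [M x = e]]]]]]]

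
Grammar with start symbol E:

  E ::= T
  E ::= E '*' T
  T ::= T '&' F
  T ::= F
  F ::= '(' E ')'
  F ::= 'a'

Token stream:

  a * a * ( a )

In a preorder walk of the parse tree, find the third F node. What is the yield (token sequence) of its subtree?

( a )

[E [E [E [T [F a]]] * [T [F a]]] * [T [F ( [E [T [F a]]] )]]]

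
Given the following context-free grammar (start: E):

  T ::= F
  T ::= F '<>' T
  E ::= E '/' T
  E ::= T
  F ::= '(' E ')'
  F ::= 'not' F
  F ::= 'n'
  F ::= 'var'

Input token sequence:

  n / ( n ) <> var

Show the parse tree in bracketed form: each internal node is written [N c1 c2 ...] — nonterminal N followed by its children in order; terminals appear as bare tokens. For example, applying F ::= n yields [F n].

[E [E [T [F n]]] / [T [F ( [E [T [F n]]] )] <> [T [F var]]]]

E
E / T
T / T
F / T
n / T
n / F <> T
n / ( E ) <> T
n / ( T ) <> T
n / ( F ) <> T
n / ( n ) <> T
n / ( n ) <> F
n / ( n ) <> var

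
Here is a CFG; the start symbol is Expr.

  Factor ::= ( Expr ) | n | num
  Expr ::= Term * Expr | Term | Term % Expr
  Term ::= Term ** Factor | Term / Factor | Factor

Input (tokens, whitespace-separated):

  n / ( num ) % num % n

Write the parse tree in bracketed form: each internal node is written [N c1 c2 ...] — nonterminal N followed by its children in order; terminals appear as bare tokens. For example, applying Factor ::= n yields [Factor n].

Expr
Term % Expr
Term / Factor % Expr
Factor / Factor % Expr
n / Factor % Expr
n / ( Expr ) % Expr
n / ( Term ) % Expr
n / ( Factor ) % Expr
n / ( num ) % Expr
n / ( num ) % Term % Expr
n / ( num ) % Factor % Expr
n / ( num ) % num % Expr
n / ( num ) % num % Term
n / ( num ) % num % Factor
n / ( num ) % num % n

[Expr [Term [Term [Factor n]] / [Factor ( [Expr [Term [Factor num]]] )]] % [Expr [Term [Factor num]] % [Expr [Term [Factor n]]]]]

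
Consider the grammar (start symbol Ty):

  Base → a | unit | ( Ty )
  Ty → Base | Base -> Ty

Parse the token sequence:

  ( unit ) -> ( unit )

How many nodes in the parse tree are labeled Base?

[Ty [Base ( [Ty [Base unit]] )] -> [Ty [Base ( [Ty [Base unit]] )]]]

4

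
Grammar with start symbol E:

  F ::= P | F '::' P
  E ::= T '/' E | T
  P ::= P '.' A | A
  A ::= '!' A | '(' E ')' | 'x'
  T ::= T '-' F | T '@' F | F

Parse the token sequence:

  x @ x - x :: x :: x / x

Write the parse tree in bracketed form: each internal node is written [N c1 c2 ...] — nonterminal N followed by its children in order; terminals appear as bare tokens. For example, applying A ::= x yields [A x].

[E [T [T [T [F [P [A x]]]] @ [F [P [A x]]]] - [F [F [F [P [A x]]] :: [P [A x]]] :: [P [A x]]]] / [E [T [F [P [A x]]]]]]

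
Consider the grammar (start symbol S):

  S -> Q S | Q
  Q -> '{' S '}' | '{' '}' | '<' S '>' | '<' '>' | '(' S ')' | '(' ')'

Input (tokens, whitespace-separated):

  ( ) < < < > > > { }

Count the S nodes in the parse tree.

5

[S [Q ( )] [S [Q < [S [Q < [S [Q < >]] >]] >] [S [Q { }]]]]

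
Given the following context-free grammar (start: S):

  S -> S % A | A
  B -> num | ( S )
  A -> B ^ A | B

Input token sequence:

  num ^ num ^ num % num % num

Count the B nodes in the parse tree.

5

[S [S [S [A [B num] ^ [A [B num] ^ [A [B num]]]]] % [A [B num]]] % [A [B num]]]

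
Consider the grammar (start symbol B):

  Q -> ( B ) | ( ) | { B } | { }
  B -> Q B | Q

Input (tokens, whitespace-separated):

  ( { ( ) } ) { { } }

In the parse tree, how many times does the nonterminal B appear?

[B [Q ( [B [Q { [B [Q ( )]] }]] )] [B [Q { [B [Q { }]] }]]]

5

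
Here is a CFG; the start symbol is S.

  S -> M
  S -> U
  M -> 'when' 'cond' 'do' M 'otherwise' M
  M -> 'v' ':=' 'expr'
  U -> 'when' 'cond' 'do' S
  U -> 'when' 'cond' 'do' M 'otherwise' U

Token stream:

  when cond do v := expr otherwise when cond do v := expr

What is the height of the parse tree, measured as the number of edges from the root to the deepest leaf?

5

[S [U when cond do [M v := expr] otherwise [U when cond do [S [M v := expr]]]]]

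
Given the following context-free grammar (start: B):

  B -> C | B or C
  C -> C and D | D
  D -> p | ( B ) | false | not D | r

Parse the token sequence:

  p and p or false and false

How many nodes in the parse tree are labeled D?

[B [B [C [C [D p]] and [D p]]] or [C [C [D false]] and [D false]]]

4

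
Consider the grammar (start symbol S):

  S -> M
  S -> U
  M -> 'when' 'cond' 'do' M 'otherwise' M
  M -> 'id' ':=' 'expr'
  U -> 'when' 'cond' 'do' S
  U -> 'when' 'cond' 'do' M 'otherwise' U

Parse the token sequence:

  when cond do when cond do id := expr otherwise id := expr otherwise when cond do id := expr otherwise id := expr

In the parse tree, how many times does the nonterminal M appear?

[S [M when cond do [M when cond do [M id := expr] otherwise [M id := expr]] otherwise [M when cond do [M id := expr] otherwise [M id := expr]]]]

7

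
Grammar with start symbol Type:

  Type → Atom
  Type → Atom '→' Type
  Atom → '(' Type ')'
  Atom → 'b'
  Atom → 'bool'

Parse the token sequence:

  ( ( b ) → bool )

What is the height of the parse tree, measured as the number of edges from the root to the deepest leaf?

[Type [Atom ( [Type [Atom ( [Type [Atom b]] )] → [Type [Atom bool]]] )]]

6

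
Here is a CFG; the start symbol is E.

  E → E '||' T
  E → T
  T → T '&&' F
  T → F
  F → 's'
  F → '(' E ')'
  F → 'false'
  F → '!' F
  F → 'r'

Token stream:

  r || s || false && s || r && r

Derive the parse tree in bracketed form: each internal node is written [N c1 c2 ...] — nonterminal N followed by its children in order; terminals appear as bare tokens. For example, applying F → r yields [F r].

E
E || T
E || T || T
E || T || T || T
T || T || T || T
F || T || T || T
r || T || T || T
r || F || T || T
r || s || T || T
r || s || T && F || T
r || s || F && F || T
r || s || false && F || T
r || s || false && s || T
r || s || false && s || T && F
r || s || false && s || F && F
r || s || false && s || r && F
r || s || false && s || r && r

[E [E [E [E [T [F r]]] || [T [F s]]] || [T [T [F false]] && [F s]]] || [T [T [F r]] && [F r]]]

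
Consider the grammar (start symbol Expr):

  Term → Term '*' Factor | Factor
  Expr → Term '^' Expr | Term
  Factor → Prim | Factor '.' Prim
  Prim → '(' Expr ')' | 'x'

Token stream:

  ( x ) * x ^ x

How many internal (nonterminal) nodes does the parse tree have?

15

[Expr [Term [Term [Factor [Prim ( [Expr [Term [Factor [Prim x]]]] )]]] * [Factor [Prim x]]] ^ [Expr [Term [Factor [Prim x]]]]]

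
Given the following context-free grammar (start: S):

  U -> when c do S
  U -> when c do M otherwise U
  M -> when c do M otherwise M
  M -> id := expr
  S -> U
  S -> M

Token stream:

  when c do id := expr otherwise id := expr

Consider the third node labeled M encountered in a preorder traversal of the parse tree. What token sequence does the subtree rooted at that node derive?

id := expr

[S [M when c do [M id := expr] otherwise [M id := expr]]]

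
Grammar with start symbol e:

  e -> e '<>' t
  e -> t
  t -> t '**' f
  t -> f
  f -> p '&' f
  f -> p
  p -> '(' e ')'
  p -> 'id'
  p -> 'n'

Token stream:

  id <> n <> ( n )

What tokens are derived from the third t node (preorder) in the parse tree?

( n )

[e [e [e [t [f [p id]]]] <> [t [f [p n]]]] <> [t [f [p ( [e [t [f [p n]]]] )]]]]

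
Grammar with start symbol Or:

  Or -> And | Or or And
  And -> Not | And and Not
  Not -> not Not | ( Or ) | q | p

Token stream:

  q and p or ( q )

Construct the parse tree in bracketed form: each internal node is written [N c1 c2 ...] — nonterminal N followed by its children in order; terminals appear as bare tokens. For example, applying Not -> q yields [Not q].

Or
Or or And
And or And
And and Not or And
Not and Not or And
q and Not or And
q and p or And
q and p or Not
q and p or ( Or )
q and p or ( And )
q and p or ( Not )
q and p or ( q )

[Or [Or [And [And [Not q]] and [Not p]]] or [And [Not ( [Or [And [Not q]]] )]]]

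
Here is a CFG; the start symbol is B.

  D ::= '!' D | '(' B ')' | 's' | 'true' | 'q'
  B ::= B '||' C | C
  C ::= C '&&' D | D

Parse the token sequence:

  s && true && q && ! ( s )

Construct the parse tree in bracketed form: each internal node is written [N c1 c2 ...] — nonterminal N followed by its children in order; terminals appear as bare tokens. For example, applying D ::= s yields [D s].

B
C
C && D
C && D && D
C && D && D && D
D && D && D && D
s && D && D && D
s && true && D && D
s && true && q && D
s && true && q && ! D
s && true && q && ! ( B )
s && true && q && ! ( C )
s && true && q && ! ( D )
s && true && q && ! ( s )

[B [C [C [C [C [D s]] && [D true]] && [D q]] && [D ! [D ( [B [C [D s]]] )]]]]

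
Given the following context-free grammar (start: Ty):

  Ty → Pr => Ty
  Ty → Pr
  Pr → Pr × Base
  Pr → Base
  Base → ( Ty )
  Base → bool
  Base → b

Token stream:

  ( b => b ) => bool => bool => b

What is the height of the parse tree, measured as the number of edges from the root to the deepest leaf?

7

[Ty [Pr [Base ( [Ty [Pr [Base b]] => [Ty [Pr [Base b]]]] )]] => [Ty [Pr [Base bool]] => [Ty [Pr [Base bool]] => [Ty [Pr [Base b]]]]]]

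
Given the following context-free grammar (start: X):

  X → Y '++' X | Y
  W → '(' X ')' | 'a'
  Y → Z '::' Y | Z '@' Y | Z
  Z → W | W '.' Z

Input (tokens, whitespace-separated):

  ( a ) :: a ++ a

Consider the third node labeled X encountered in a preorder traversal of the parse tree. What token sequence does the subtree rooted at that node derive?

[X [Y [Z [W ( [X [Y [Z [W a]]]] )]] :: [Y [Z [W a]]]] ++ [X [Y [Z [W a]]]]]

a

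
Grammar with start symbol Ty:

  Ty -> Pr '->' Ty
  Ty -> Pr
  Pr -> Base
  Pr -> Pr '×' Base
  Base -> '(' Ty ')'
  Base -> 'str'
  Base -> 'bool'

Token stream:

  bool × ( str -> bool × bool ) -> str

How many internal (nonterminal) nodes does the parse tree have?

[Ty [Pr [Pr [Base bool]] × [Base ( [Ty [Pr [Base str]] -> [Ty [Pr [Pr [Base bool]] × [Base bool]]]] )]] -> [Ty [Pr [Base str]]]]

16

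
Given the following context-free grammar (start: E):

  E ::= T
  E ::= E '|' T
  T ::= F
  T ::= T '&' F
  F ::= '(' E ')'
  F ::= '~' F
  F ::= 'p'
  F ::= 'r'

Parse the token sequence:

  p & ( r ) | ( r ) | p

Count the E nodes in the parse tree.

[E [E [E [T [T [F p]] & [F ( [E [T [F r]]] )]]] | [T [F ( [E [T [F r]]] )]]] | [T [F p]]]

5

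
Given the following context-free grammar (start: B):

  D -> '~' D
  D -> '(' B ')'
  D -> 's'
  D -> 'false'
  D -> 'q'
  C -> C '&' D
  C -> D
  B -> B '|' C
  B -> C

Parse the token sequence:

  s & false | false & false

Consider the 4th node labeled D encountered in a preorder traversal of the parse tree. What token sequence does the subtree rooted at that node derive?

false

[B [B [C [C [D s]] & [D false]]] | [C [C [D false]] & [D false]]]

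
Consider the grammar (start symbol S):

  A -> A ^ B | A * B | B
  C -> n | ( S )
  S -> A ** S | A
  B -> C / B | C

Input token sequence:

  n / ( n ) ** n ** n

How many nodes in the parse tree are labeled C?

5

[S [A [B [C n] / [B [C ( [S [A [B [C n]]]] )]]]] ** [S [A [B [C n]]] ** [S [A [B [C n]]]]]]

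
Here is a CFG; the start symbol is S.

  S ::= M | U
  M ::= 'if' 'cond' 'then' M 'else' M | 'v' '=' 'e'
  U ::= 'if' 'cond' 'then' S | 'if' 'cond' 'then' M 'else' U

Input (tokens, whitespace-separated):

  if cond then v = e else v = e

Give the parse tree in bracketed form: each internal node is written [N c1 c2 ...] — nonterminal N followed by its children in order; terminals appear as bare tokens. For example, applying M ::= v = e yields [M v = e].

[S [M if cond then [M v = e] else [M v = e]]]

S
M
if cond then M else M
if cond then v = e else M
if cond then v = e else v = e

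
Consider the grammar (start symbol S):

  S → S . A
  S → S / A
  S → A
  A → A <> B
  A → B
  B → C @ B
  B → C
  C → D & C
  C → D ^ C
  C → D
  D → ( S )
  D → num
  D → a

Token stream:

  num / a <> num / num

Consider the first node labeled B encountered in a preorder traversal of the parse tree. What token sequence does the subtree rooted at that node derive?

num

[S [S [S [A [B [C [D num]]]]] / [A [A [B [C [D a]]]] <> [B [C [D num]]]]] / [A [B [C [D num]]]]]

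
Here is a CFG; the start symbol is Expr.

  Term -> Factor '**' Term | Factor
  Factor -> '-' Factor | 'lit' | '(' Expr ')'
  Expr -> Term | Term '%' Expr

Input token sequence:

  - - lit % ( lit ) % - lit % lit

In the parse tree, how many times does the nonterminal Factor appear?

8

[Expr [Term [Factor - [Factor - [Factor lit]]]] % [Expr [Term [Factor ( [Expr [Term [Factor lit]]] )]] % [Expr [Term [Factor - [Factor lit]]] % [Expr [Term [Factor lit]]]]]]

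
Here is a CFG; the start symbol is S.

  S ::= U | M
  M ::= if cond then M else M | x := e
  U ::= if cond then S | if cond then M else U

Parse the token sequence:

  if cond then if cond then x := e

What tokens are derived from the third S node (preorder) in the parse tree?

x := e

[S [U if cond then [S [U if cond then [S [M x := e]]]]]]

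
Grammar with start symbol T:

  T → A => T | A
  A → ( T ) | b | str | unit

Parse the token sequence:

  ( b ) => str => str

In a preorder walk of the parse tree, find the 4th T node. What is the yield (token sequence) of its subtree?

[T [A ( [T [A b]] )] => [T [A str] => [T [A str]]]]

str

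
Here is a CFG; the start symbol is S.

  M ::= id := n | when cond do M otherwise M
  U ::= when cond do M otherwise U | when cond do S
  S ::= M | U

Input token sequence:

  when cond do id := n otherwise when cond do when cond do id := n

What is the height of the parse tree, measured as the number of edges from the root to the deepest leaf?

[S [U when cond do [M id := n] otherwise [U when cond do [S [U when cond do [S [M id := n]]]]]]]

7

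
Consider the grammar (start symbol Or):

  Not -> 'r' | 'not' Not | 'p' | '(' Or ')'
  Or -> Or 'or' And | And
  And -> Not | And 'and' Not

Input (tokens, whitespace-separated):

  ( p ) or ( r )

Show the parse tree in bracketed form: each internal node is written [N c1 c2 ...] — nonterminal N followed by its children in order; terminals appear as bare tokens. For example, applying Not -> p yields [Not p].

Or
Or or And
And or And
Not or And
( Or ) or And
( And ) or And
( Not ) or And
( p ) or And
( p ) or Not
( p ) or ( Or )
( p ) or ( And )
( p ) or ( Not )
( p ) or ( r )

[Or [Or [And [Not ( [Or [And [Not p]]] )]]] or [And [Not ( [Or [And [Not r]]] )]]]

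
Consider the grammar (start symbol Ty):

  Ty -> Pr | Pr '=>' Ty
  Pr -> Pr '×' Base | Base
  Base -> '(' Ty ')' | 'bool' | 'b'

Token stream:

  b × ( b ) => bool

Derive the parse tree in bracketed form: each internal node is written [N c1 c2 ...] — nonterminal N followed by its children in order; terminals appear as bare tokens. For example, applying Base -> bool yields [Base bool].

[Ty [Pr [Pr [Base b]] × [Base ( [Ty [Pr [Base b]]] )]] => [Ty [Pr [Base bool]]]]

Ty
Pr => Ty
Pr × Base => Ty
Base × Base => Ty
b × Base => Ty
b × ( Ty ) => Ty
b × ( Pr ) => Ty
b × ( Base ) => Ty
b × ( b ) => Ty
b × ( b ) => Pr
b × ( b ) => Base
b × ( b ) => bool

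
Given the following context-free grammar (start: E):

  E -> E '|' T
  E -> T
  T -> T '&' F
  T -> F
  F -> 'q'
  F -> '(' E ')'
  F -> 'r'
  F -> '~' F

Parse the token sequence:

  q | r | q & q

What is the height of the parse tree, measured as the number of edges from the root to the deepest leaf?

5

[E [E [E [T [F q]]] | [T [F r]]] | [T [T [F q]] & [F q]]]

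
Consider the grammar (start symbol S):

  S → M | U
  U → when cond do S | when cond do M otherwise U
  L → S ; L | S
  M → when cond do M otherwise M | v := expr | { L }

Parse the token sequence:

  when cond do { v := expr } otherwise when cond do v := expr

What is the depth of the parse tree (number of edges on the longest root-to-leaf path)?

6

[S [U when cond do [M { [L [S [M v := expr]]] }] otherwise [U when cond do [S [M v := expr]]]]]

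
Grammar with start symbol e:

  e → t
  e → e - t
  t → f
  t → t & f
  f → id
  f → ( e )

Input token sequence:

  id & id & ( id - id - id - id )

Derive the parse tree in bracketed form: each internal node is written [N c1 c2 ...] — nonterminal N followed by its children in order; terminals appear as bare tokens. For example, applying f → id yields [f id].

e
t
t & f
t & f & f
f & f & f
id & f & f
id & id & f
id & id & ( e )
id & id & ( e - t )
id & id & ( e - t - t )
id & id & ( e - t - t - t )
id & id & ( t - t - t - t )
id & id & ( f - t - t - t )
id & id & ( id - t - t - t )
id & id & ( id - f - t - t )
id & id & ( id - id - t - t )
id & id & ( id - id - f - t )
id & id & ( id - id - id - t )
id & id & ( id - id - id - f )
id & id & ( id - id - id - id )

[e [t [t [t [f id]] & [f id]] & [f ( [e [e [e [e [t [f id]]] - [t [f id]]] - [t [f id]]] - [t [f id]]] )]]]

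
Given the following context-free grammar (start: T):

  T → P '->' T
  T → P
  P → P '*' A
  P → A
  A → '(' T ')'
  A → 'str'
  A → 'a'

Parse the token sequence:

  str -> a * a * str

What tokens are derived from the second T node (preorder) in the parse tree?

[T [P [A str]] -> [T [P [P [P [A a]] * [A a]] * [A str]]]]

a * a * str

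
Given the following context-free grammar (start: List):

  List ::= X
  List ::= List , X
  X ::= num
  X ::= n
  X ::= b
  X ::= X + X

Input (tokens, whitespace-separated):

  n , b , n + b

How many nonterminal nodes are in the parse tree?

[List [List [List [X n]] , [X b]] , [X [X n] + [X b]]]

8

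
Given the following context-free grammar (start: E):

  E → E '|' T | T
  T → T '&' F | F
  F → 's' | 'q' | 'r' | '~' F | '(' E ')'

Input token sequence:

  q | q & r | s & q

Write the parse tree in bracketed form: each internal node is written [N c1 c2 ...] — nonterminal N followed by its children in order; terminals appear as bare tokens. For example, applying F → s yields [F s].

[E [E [E [T [F q]]] | [T [T [F q]] & [F r]]] | [T [T [F s]] & [F q]]]

E
E | T
E | T | T
T | T | T
F | T | T
q | T | T
q | T & F | T
q | F & F | T
q | q & F | T
q | q & r | T
q | q & r | T & F
q | q & r | F & F
q | q & r | s & F
q | q & r | s & q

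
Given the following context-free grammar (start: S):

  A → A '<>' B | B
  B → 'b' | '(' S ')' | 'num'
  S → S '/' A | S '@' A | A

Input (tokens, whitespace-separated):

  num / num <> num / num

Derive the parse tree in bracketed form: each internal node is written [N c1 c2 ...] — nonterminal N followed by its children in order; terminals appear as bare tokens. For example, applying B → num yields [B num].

[S [S [S [A [B num]]] / [A [A [B num]] <> [B num]]] / [A [B num]]]

S
S / A
S / A / A
A / A / A
B / A / A
num / A / A
num / A <> B / A
num / B <> B / A
num / num <> B / A
num / num <> num / A
num / num <> num / B
num / num <> num / num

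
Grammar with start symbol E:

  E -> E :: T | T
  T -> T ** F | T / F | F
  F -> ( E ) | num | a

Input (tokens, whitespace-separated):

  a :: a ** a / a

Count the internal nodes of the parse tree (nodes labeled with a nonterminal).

[E [E [T [F a]]] :: [T [T [T [F a]] ** [F a]] / [F a]]]

10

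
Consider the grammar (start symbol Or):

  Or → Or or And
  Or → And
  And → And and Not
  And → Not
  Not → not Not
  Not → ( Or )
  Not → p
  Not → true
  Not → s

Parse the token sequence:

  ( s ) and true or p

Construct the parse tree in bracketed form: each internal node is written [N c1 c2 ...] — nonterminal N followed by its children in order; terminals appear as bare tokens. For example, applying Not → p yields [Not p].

Or
Or or And
And or And
And and Not or And
Not and Not or And
( Or ) and Not or And
( And ) and Not or And
( Not ) and Not or And
( s ) and Not or And
( s ) and true or And
( s ) and true or Not
( s ) and true or p

[Or [Or [And [And [Not ( [Or [And [Not s]]] )]] and [Not true]]] or [And [Not p]]]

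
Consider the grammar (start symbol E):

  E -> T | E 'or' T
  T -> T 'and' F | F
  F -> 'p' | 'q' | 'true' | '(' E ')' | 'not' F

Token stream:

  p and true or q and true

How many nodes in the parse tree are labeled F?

[E [E [T [T [F p]] and [F true]]] or [T [T [F q]] and [F true]]]

4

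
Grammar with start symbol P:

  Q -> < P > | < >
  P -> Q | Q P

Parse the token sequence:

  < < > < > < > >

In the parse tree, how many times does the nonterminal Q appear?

4

[P [Q < [P [Q < >] [P [Q < >] [P [Q < >]]]] >]]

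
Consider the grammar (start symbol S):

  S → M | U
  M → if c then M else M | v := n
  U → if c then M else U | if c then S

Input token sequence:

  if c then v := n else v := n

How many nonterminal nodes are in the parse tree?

4

[S [M if c then [M v := n] else [M v := n]]]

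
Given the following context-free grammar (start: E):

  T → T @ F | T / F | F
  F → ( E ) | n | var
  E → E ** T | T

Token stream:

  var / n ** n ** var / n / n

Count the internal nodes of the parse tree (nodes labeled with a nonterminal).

[E [E [E [T [T [F var]] / [F n]]] ** [T [F n]]] ** [T [T [T [F var]] / [F n]] / [F n]]]

15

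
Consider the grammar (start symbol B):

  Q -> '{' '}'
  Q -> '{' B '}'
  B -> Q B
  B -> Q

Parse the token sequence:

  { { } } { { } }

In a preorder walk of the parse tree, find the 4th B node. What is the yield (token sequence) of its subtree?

[B [Q { [B [Q { }]] }] [B [Q { [B [Q { }]] }]]]

{ }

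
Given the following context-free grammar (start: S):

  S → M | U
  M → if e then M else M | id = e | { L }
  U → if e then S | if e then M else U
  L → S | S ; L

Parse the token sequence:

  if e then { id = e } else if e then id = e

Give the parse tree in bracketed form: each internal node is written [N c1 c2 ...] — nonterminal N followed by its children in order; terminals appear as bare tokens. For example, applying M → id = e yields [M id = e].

[S [U if e then [M { [L [S [M id = e]]] }] else [U if e then [S [M id = e]]]]]

S
U
if e then M else U
if e then { L } else U
if e then { S } else U
if e then { M } else U
if e then { id = e } else U
if e then { id = e } else if e then S
if e then { id = e } else if e then M
if e then { id = e } else if e then id = e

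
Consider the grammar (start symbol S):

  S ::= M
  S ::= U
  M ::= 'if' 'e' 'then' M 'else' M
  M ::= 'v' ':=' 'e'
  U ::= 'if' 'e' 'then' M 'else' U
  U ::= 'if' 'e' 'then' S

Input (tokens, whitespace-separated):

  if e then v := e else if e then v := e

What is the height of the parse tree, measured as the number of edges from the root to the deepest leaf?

[S [U if e then [M v := e] else [U if e then [S [M v := e]]]]]

5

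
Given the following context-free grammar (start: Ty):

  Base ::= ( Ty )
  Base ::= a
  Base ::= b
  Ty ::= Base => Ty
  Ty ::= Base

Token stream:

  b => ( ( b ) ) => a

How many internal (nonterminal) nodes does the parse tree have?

10

[Ty [Base b] => [Ty [Base ( [Ty [Base ( [Ty [Base b]] )]] )] => [Ty [Base a]]]]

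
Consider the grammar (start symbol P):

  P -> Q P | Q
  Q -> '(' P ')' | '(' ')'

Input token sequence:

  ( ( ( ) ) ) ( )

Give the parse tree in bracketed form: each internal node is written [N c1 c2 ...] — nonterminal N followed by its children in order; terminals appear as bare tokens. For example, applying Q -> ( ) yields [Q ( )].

P
Q P
( P ) P
( Q ) P
( ( P ) ) P
( ( Q ) ) P
( ( ( ) ) ) P
( ( ( ) ) ) Q
( ( ( ) ) ) ( )

[P [Q ( [P [Q ( [P [Q ( )]] )]] )] [P [Q ( )]]]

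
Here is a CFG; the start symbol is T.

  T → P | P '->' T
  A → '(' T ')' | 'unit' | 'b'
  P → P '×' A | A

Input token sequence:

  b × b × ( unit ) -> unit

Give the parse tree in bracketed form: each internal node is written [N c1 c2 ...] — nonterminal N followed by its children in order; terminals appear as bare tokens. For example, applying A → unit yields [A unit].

[T [P [P [P [A b]] × [A b]] × [A ( [T [P [A unit]]] )]] -> [T [P [A unit]]]]

T
P -> T
P × A -> T
P × A × A -> T
A × A × A -> T
b × A × A -> T
b × b × A -> T
b × b × ( T ) -> T
b × b × ( P ) -> T
b × b × ( A ) -> T
b × b × ( unit ) -> T
b × b × ( unit ) -> P
b × b × ( unit ) -> A
b × b × ( unit ) -> unit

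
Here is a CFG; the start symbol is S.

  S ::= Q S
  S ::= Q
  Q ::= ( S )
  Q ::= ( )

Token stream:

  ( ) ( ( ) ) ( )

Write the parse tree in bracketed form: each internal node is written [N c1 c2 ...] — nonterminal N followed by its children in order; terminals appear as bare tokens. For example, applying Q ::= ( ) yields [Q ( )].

[S [Q ( )] [S [Q ( [S [Q ( )]] )] [S [Q ( )]]]]

S
Q S
( ) S
( ) Q S
( ) ( S ) S
( ) ( Q ) S
( ) ( ( ) ) S
( ) ( ( ) ) Q
( ) ( ( ) ) ( )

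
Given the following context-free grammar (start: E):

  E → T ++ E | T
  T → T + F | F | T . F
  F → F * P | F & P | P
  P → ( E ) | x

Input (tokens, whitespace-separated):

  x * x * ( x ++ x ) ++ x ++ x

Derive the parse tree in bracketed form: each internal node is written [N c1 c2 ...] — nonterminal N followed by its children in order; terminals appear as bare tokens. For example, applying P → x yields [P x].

[E [T [F [F [F [P x]] * [P x]] * [P ( [E [T [F [P x]]] ++ [E [T [F [P x]]]]] )]]] ++ [E [T [F [P x]]] ++ [E [T [F [P x]]]]]]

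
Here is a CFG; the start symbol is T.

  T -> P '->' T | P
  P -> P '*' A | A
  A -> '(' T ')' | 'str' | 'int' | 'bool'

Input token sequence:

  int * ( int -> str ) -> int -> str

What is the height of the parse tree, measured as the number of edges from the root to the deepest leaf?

[T [P [P [A int]] * [A ( [T [P [A int]] -> [T [P [A str]]]] )]] -> [T [P [A int]] -> [T [P [A str]]]]]

7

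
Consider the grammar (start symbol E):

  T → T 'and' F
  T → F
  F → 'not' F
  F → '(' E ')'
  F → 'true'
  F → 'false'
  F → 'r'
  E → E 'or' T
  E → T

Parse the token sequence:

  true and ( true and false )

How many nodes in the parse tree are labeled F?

4

[E [T [T [F true]] and [F ( [E [T [T [F true]] and [F false]]] )]]]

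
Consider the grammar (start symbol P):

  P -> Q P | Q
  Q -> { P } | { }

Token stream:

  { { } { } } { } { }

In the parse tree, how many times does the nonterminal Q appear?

5

[P [Q { [P [Q { }] [P [Q { }]]] }] [P [Q { }] [P [Q { }]]]]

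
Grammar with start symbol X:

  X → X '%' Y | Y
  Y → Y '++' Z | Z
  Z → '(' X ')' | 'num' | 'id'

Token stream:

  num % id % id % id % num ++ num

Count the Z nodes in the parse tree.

6

[X [X [X [X [X [Y [Z num]]] % [Y [Z id]]] % [Y [Z id]]] % [Y [Z id]]] % [Y [Y [Z num]] ++ [Z num]]]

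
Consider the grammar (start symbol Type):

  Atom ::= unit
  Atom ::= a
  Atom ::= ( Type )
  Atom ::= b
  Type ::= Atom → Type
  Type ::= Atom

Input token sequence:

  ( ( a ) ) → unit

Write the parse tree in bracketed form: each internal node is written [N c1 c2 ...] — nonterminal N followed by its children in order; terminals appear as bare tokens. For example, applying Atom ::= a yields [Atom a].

Type
Atom → Type
( Type ) → Type
( Atom ) → Type
( ( Type ) ) → Type
( ( Atom ) ) → Type
( ( a ) ) → Type
( ( a ) ) → Atom
( ( a ) ) → unit

[Type [Atom ( [Type [Atom ( [Type [Atom a]] )]] )] → [Type [Atom unit]]]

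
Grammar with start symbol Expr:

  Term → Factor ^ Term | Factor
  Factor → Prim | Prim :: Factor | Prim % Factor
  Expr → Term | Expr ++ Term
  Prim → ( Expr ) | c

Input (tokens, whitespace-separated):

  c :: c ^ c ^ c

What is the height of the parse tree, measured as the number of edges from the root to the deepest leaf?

6

[Expr [Term [Factor [Prim c] :: [Factor [Prim c]]] ^ [Term [Factor [Prim c]] ^ [Term [Factor [Prim c]]]]]]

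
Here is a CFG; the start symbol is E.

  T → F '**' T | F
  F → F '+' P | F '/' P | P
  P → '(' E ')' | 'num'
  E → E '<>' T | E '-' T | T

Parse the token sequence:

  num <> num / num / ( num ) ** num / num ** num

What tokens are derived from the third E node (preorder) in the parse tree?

num

[E [E [T [F [P num]]]] <> [T [F [F [F [P num]] / [P num]] / [P ( [E [T [F [P num]]]] )]] ** [T [F [F [P num]] / [P num]] ** [T [F [P num]]]]]]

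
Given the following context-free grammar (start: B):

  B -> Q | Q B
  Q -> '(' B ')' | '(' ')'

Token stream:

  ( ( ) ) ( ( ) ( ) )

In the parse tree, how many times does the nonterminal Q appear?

5

[B [Q ( [B [Q ( )]] )] [B [Q ( [B [Q ( )] [B [Q ( )]]] )]]]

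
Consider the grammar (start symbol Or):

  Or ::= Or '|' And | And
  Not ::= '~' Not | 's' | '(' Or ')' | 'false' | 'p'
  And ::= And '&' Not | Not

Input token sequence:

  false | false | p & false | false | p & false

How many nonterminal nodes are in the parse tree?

19

[Or [Or [Or [Or [Or [And [Not false]]] | [And [Not false]]] | [And [And [Not p]] & [Not false]]] | [And [Not false]]] | [And [And [Not p]] & [Not false]]]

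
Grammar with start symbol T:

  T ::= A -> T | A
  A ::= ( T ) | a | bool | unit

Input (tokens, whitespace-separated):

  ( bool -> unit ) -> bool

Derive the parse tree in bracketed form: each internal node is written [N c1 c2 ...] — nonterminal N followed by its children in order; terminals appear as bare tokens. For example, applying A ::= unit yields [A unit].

[T [A ( [T [A bool] -> [T [A unit]]] )] -> [T [A bool]]]

T
A -> T
( T ) -> T
( A -> T ) -> T
( bool -> T ) -> T
( bool -> A ) -> T
( bool -> unit ) -> T
( bool -> unit ) -> A
( bool -> unit ) -> bool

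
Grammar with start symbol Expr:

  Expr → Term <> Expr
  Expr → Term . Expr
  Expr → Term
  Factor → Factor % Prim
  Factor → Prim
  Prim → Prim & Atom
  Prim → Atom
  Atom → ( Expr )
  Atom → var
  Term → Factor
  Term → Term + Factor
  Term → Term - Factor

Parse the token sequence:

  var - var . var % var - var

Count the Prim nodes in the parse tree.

[Expr [Term [Term [Factor [Prim [Atom var]]]] - [Factor [Prim [Atom var]]]] . [Expr [Term [Term [Factor [Factor [Prim [Atom var]]] % [Prim [Atom var]]]] - [Factor [Prim [Atom var]]]]]]

5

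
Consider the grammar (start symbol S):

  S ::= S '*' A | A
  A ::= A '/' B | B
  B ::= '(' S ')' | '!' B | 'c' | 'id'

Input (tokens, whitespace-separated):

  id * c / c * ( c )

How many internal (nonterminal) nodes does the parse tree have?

14

[S [S [S [A [B id]]] * [A [A [B c]] / [B c]]] * [A [B ( [S [A [B c]]] )]]]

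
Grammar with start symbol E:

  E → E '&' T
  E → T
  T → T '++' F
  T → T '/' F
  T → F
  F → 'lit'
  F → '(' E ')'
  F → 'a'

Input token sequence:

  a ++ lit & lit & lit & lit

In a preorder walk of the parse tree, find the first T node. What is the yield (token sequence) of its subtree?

[E [E [E [E [T [T [F a]] ++ [F lit]]] & [T [F lit]]] & [T [F lit]]] & [T [F lit]]]

a ++ lit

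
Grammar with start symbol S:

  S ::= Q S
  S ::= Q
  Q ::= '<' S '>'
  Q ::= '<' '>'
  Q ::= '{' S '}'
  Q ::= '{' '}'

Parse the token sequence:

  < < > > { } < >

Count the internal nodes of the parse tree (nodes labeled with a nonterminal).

[S [Q < [S [Q < >]] >] [S [Q { }] [S [Q < >]]]]

8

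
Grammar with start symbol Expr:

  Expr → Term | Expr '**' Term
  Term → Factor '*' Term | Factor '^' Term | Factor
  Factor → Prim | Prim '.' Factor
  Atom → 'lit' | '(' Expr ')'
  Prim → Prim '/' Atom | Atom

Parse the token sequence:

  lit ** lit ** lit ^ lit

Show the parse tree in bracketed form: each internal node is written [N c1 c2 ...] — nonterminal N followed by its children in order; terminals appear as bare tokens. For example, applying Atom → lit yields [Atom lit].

Expr
Expr ** Term
Expr ** Term ** Term
Term ** Term ** Term
Factor ** Term ** Term
Prim ** Term ** Term
Atom ** Term ** Term
lit ** Term ** Term
lit ** Factor ** Term
lit ** Prim ** Term
lit ** Atom ** Term
lit ** lit ** Term
lit ** lit ** Factor ^ Term
lit ** lit ** Prim ^ Term
lit ** lit ** Atom ^ Term
lit ** lit ** lit ^ Term
lit ** lit ** lit ^ Factor
lit ** lit ** lit ^ Prim
lit ** lit ** lit ^ Atom
lit ** lit ** lit ^ lit

[Expr [Expr [Expr [Term [Factor [Prim [Atom lit]]]]] ** [Term [Factor [Prim [Atom lit]]]]] ** [Term [Factor [Prim [Atom lit]]] ^ [Term [Factor [Prim [Atom lit]]]]]]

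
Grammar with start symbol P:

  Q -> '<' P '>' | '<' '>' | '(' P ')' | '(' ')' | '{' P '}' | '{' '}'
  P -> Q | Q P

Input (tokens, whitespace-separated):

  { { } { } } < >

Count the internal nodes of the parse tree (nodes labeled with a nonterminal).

8

[P [Q { [P [Q { }] [P [Q { }]]] }] [P [Q < >]]]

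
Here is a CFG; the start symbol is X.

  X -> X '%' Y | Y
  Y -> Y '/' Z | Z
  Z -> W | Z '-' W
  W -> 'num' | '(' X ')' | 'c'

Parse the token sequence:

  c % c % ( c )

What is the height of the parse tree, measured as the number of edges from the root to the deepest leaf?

8

[X [X [X [Y [Z [W c]]]] % [Y [Z [W c]]]] % [Y [Z [W ( [X [Y [Z [W c]]]] )]]]]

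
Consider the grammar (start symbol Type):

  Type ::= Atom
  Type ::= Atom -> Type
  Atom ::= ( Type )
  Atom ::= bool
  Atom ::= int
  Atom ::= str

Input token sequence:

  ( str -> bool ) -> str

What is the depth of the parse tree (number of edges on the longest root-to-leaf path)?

5

[Type [Atom ( [Type [Atom str] -> [Type [Atom bool]]] )] -> [Type [Atom str]]]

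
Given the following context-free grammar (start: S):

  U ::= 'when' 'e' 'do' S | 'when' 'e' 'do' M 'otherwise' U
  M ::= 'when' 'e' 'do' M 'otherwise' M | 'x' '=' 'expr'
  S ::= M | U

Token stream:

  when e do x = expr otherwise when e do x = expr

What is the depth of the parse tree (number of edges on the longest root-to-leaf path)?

5

[S [U when e do [M x = expr] otherwise [U when e do [S [M x = expr]]]]]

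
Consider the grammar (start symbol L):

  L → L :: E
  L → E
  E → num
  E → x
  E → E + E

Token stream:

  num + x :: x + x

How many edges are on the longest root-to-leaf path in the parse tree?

[L [L [E [E num] + [E x]]] :: [E [E x] + [E x]]]

4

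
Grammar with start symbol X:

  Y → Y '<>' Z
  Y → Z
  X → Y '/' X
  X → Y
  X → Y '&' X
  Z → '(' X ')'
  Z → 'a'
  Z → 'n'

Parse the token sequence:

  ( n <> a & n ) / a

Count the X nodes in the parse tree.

4

[X [Y [Z ( [X [Y [Y [Z n]] <> [Z a]] & [X [Y [Z n]]]] )]] / [X [Y [Z a]]]]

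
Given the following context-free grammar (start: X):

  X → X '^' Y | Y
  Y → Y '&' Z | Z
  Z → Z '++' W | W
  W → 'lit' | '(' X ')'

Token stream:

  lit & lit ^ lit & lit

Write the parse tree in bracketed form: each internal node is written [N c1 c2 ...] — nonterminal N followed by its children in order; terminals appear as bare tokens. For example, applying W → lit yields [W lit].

X
X ^ Y
Y ^ Y
Y & Z ^ Y
Z & Z ^ Y
W & Z ^ Y
lit & Z ^ Y
lit & W ^ Y
lit & lit ^ Y
lit & lit ^ Y & Z
lit & lit ^ Z & Z
lit & lit ^ W & Z
lit & lit ^ lit & Z
lit & lit ^ lit & W
lit & lit ^ lit & lit

[X [X [Y [Y [Z [W lit]]] & [Z [W lit]]]] ^ [Y [Y [Z [W lit]]] & [Z [W lit]]]]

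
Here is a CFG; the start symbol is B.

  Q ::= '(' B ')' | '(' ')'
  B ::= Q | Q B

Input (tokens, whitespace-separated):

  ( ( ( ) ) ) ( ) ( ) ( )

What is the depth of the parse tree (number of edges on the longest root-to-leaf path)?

[B [Q ( [B [Q ( [B [Q ( )]] )]] )] [B [Q ( )] [B [Q ( )] [B [Q ( )]]]]]

6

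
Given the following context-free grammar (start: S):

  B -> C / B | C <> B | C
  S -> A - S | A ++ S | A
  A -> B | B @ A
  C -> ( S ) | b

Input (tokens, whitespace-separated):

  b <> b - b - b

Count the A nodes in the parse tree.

[S [A [B [C b] <> [B [C b]]]] - [S [A [B [C b]]] - [S [A [B [C b]]]]]]

3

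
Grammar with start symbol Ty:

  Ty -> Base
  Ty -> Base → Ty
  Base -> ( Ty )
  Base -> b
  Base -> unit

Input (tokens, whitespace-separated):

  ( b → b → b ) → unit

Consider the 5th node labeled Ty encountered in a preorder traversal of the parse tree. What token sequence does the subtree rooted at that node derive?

[Ty [Base ( [Ty [Base b] → [Ty [Base b] → [Ty [Base b]]]] )] → [Ty [Base unit]]]

unit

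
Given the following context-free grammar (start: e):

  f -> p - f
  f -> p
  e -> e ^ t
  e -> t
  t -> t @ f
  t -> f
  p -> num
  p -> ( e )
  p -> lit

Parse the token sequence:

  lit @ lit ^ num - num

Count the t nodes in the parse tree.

[e [e [t [t [f [p lit]]] @ [f [p lit]]]] ^ [t [f [p num] - [f [p num]]]]]

3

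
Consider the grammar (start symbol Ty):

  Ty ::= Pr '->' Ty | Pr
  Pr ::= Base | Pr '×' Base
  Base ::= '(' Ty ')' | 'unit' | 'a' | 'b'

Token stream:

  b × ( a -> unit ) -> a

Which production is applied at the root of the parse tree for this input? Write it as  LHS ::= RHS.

[Ty [Pr [Pr [Base b]] × [Base ( [Ty [Pr [Base a]] -> [Ty [Pr [Base unit]]]] )]] -> [Ty [Pr [Base a]]]]

Ty ::= Pr '->' Ty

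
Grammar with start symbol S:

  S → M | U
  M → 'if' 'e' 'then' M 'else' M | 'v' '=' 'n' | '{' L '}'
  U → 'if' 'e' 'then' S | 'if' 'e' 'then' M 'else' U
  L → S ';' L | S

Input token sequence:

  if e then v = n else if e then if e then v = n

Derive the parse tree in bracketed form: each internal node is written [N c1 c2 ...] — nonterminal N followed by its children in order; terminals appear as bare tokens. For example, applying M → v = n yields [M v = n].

[S [U if e then [M v = n] else [U if e then [S [U if e then [S [M v = n]]]]]]]

S
U
if e then M else U
if e then v = n else U
if e then v = n else if e then S
if e then v = n else if e then U
if e then v = n else if e then if e then S
if e then v = n else if e then if e then M
if e then v = n else if e then if e then v = n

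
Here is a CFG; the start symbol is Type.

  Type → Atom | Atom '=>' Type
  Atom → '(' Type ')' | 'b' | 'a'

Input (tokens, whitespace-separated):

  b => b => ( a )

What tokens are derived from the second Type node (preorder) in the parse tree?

[Type [Atom b] => [Type [Atom b] => [Type [Atom ( [Type [Atom a]] )]]]]

b => ( a )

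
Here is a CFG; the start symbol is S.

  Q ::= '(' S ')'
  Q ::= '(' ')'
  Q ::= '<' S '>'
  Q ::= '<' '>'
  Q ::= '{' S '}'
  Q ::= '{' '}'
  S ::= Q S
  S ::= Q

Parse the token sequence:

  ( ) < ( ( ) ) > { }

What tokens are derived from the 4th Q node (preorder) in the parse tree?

( )

[S [Q ( )] [S [Q < [S [Q ( [S [Q ( )]] )]] >] [S [Q { }]]]]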